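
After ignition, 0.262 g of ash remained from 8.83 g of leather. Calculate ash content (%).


2.97%

Ash% = 0.262 / 8.83 x 100
Ash% = 2.97%


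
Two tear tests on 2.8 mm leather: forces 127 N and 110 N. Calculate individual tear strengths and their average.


Tear 1 = 127 / 2.8 = 45.4 N/mm
Tear 2 = 110 / 2.8 = 39.3 N/mm
Average = (45.4 + 39.3) / 2 = 42.4 N/mm


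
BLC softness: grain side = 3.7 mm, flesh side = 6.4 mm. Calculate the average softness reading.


Average = (3.7 + 6.4) / 2
Average = 5.05 mm


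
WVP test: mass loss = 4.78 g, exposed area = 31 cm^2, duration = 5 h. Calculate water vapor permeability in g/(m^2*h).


308.39 g/(m^2*h)

WVP = mass_loss / (area x time) x 10000
WVP = 4.78 / (31 x 5) x 10000
WVP = 4.78 / 155 x 10000 = 308.39 g/(m^2*h)


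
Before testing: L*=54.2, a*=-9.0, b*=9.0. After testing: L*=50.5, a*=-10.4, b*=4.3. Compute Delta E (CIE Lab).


dL = 50.5 - 54.2 = -3.7
da = -10.4 - (-9.0) = -1.4
db = 4.3 - 9.0 = -4.7
dE = sqrt((-3.7)^2 + (-1.4)^2 + (-4.7)^2) = 6.14


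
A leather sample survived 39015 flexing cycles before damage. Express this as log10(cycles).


log10(39015) = 4.59


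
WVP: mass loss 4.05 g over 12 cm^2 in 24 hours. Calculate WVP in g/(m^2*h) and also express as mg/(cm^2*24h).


WVP = 4.05 / (12 x 24) x 10000 = 140.63 g/(m^2*h)
Mass loss in mg = 4.05 x 1000 = 4050 mg
Per cm^2 per 24h in mg: 4050 x 24 / (12 x 24) = 97200 / 288 = 337.50 mg/(cm^2*24h)


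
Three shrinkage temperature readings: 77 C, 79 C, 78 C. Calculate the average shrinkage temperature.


Average = (77 + 79 + 78) / 3
Average = 234 / 3 = 78.0 C


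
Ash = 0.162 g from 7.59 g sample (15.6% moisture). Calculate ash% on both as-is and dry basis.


As-is ash = 2.13%
Dry-basis ash = 2.53%

As-is ash% = 0.162 / 7.59 x 100 = 2.13%
Dry mass = 7.59 x (100 - 15.6) / 100 = 6.40596 g
Dry-basis ash% = 0.162 / 6.40596 x 100 = 2.53%


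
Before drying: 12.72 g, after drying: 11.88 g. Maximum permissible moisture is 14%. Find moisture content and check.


MC = (12.72 - 11.88) / 12.72 x 100 = 6.6%
Maximum: 14%
Acceptable: Yes


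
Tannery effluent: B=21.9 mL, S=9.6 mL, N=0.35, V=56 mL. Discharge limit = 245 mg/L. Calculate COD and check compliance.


COD = (21.9 - 9.6) x 0.35 x 8000 / 56 = 615.0 mg/L
Limit: 245 mg/L
Compliant: No


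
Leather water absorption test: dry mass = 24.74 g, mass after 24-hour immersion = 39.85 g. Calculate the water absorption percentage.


61.1%

Water absorbed = 39.85 - 24.74 = 15.11 g
WA% = 15.11 / 24.74 x 100 = 61.1%


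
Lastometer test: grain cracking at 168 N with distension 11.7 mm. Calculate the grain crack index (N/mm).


Grain crack index = force / distension
Index = 168 / 11.7 = 14.4 N/mm


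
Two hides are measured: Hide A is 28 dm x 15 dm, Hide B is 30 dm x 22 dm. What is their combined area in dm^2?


1080 dm^2

Hide A area = 28 x 15 = 420 dm^2
Hide B area = 30 x 22 = 660 dm^2
Total = 420 + 660 = 1080 dm^2


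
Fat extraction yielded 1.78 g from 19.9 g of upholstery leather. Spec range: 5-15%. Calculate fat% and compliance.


Fat content = 8.9%
Compliant: Yes


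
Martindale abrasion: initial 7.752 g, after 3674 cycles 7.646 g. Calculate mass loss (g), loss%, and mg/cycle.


Mass loss = 0.106 g
Loss = 1.37%
Rate = 0.029 mg/cycle


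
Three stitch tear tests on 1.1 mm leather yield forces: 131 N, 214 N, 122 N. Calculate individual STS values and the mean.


STS1 = 119.1 N/mm
STS2 = 194.5 N/mm
STS3 = 110.9 N/mm
Mean = 141.5 N/mm

STS1 = 131 / 1.1 = 119.1 N/mm
STS2 = 214 / 1.1 = 194.5 N/mm
STS3 = 122 / 1.1 = 110.9 N/mm
Mean = (119.1 + 194.5 + 110.9) / 3 = 141.5 N/mm


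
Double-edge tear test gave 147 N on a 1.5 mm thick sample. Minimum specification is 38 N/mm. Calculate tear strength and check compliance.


Tear strength = 147 / 1.5 = 98.0 N/mm
Required minimum = 38 N/mm
Compliant: Yes


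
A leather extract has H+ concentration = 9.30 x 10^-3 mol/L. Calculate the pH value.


pH = 2.03

pH = -log10[H+]
pH = -log10(9.30 x 10^-3) = 2.03


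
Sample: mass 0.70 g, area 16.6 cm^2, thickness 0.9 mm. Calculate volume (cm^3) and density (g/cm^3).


Thickness in cm = 0.9 / 10 = 0.09 cm
Volume = 16.6 x 0.09 = 1.494 cm^3
Density = 0.70 / 1.494 = 0.469 g/cm^3


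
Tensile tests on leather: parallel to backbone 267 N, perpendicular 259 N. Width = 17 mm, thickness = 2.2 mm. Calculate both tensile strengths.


Parallel = 7.14 N/mm^2
Perpendicular = 6.93 N/mm^2

Area = 17 x 2.2 = 37.4 mm^2
TS (parallel) = 267 / 37.4 = 7.14 N/mm^2
TS (perpendicular) = 259 / 37.4 = 6.93 N/mm^2


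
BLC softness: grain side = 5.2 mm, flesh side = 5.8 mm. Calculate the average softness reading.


5.50 mm


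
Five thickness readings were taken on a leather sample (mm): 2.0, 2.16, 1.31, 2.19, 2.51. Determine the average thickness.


Sum = 2.0 + 2.16 + 1.31 + 2.19 + 2.51 = 10.17
Average = 10.17 / 5 = 2.03 mm


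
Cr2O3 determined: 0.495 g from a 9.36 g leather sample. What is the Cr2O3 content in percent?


Cr2O3% = 0.495 / 9.36 x 100
Cr2O3% = 5.29%


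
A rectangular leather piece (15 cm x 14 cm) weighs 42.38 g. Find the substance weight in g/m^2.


Area = 15 x 14 = 210 cm^2
SW = 42.38 / 210 x 10000 = 2018.1 g/m^2


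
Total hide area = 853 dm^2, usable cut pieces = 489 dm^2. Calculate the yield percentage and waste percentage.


Yield = 489 / 853 x 100 = 57.3%
Waste = 853 - 489 = 364 dm^2
Waste% = 100 - 57.3 = 42.7%


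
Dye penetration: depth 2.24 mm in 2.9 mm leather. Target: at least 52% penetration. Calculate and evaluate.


Penetration = 2.24 / 2.9 x 100 = 77.2%
Target: 52%
Meets target: Yes


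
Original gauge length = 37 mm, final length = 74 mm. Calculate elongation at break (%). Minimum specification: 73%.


Elongation = 100.0%
Meets spec: Yes


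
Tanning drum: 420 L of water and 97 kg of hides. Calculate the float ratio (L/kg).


Float ratio = water / hide weight
Ratio = 420 / 97 = 4.3


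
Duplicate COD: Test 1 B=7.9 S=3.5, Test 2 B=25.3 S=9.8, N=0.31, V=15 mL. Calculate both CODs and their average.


COD1 = (7.9 - 3.5) x 0.31 x 8000 / 15 = 727.5 mg/L
COD2 = (25.3 - 9.8) x 0.31 x 8000 / 15 = 2562.7 mg/L
Average = (727.5 + 2562.7) / 2 = 1645.1 mg/L


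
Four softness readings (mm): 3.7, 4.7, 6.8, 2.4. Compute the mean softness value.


Sum = 3.7 + 4.7 + 6.8 + 2.4
Mean = 17.6 / 4 = 4.40 mm


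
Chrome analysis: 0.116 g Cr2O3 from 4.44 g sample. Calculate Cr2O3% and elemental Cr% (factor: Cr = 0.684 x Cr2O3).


Cr2O3 = 2.61%
Cr = 1.79%


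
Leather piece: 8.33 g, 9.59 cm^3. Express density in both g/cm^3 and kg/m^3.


0.869 g/cm^3
869 kg/m^3


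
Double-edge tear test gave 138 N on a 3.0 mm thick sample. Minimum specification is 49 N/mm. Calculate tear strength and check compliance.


Tear strength = 46.0 N/mm
Compliant: No

Tear strength = 138 / 3.0 = 46.0 N/mm
Required minimum = 49 N/mm
Compliant: No


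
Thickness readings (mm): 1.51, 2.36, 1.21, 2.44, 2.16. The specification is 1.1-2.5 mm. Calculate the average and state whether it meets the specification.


Average = 1.94 mm
Within specification: Yes


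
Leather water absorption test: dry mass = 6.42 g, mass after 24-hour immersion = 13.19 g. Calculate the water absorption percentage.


Water absorbed = 13.19 - 6.42 = 6.77 g
WA% = 6.77 / 6.42 x 100 = 105.5%


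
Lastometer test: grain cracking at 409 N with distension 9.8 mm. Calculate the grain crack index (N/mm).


Grain crack index = force / distension
Index = 409 / 9.8 = 41.7 N/mm


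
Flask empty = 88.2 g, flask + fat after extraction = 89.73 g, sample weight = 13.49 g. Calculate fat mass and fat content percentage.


Fat mass = 1.53 g
Fat content = 11.3%

Fat mass = 89.73 - 88.2 = 1.53 g
Fat% = 1.53 / 13.49 x 100 = 11.3%


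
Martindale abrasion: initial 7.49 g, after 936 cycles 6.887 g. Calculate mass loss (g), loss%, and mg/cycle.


Loss = 7.49 - 6.887 = 0.603 g
Loss% = 0.603 / 7.49 x 100 = 8.05%
Rate = 0.603 / 936 x 1000 = 0.644 mg/cycle


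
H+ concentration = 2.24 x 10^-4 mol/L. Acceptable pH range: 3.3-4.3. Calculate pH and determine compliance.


pH = 3.65
Compliant: Yes

pH = -log10(2.24 x 10^-4) = 3.65
Range: 3.3 to 4.3
Compliant: Yes


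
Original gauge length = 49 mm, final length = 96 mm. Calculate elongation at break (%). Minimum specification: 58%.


Extension = 96 - 49 = 47 mm
Elongation = 47 / 49 x 100 = 95.9%
Minimum required: 58%
Meets specification: Yes


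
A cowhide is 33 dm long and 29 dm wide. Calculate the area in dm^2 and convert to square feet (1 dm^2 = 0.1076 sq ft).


Area = 33 x 29 = 957 dm^2
Conversion: 957 x 0.1076 = 102.97 sq ft


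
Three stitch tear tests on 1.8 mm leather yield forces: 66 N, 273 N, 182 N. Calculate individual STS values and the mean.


STS1 = 36.7 N/mm
STS2 = 151.7 N/mm
STS3 = 101.1 N/mm
Mean = 96.5 N/mm

STS1 = 66 / 1.8 = 36.7 N/mm
STS2 = 273 / 1.8 = 151.7 N/mm
STS3 = 182 / 1.8 = 101.1 N/mm
Mean = (36.7 + 151.7 + 101.1) / 3 = 96.5 N/mm


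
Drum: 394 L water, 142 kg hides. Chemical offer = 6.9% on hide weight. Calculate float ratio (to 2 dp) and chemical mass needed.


Float ratio = 2.77
Chemical needed = 9.798 kg


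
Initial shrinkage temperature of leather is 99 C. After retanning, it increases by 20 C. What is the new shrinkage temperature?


New Ts = 99 + 20 = 119 C


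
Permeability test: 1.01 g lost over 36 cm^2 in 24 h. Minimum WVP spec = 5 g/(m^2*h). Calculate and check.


WVP = 11.69 g/(m^2*h)
Meets specification: Yes


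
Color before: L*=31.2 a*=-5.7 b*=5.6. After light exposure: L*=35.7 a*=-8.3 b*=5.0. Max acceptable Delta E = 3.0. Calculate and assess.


dL = 4.5, da = -2.6, db = -0.6
dE = sqrt((4.5)^2 + (-2.6)^2 + (-0.6)^2) = 5.23
Max = 3.0
Passes: No


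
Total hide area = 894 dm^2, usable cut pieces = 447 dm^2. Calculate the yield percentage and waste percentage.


Yield = 447 / 894 x 100 = 50.0%
Waste = 894 - 447 = 447 dm^2
Waste% = 100 - 50.0 = 50.0%


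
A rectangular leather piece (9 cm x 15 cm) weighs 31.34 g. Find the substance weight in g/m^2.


2321.5 g/m^2

Area = 9 x 15 = 135 cm^2
SW = 31.34 / 135 x 10000 = 2321.5 g/m^2


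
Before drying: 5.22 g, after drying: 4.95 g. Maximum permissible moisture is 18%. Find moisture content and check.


MC = (5.22 - 4.95) / 5.22 x 100 = 5.2%
Maximum: 18%
Acceptable: Yes


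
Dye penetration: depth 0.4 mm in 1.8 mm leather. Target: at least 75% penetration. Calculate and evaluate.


Penetration = 0.4 / 1.8 x 100 = 22.2%
Target: 75%
Meets target: No


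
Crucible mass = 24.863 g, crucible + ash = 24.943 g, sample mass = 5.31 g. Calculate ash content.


Ash mass = 0.080 g
Ash content = 1.51%

Ash mass = 24.943 - 24.863 = 0.080 g
Ash% = 0.080 / 5.31 x 100 = 1.51%


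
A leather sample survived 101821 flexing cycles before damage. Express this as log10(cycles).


5.01

log10(101821) = 5.01


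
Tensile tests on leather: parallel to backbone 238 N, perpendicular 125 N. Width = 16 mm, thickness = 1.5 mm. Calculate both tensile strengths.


Area = 16 x 1.5 = 24.0 mm^2
TS (parallel) = 238 / 24.0 = 9.92 N/mm^2
TS (perpendicular) = 125 / 24.0 = 5.21 N/mm^2


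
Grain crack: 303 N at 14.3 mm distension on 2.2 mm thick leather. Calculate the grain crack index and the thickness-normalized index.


Crack index = 303 / 14.3 = 21.2 N/mm
Normalized = 21.2 / 2.2 = 9.6 N/mm per mm


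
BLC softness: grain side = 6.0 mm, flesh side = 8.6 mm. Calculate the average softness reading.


Average = (6.0 + 8.6) / 2
Average = 7.30 mm


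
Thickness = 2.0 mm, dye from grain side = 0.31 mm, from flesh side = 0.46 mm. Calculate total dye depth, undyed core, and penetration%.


Total dyed = 0.77 mm
Undyed core = 1.23 mm
Penetration = 38.5%

Total dyed = 0.31 + 0.46 = 0.77 mm
Undyed core = 2.0 - 0.77 = 1.23 mm
Penetration = 0.77 / 2.0 x 100 = 38.5%


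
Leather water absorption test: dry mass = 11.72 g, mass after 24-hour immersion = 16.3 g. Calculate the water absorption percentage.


39.1%


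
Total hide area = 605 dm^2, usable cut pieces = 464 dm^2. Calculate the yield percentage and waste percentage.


Yield = 76.7%
Waste = 23.3%

Yield = 464 / 605 x 100 = 76.7%
Waste = 605 - 464 = 141 dm^2
Waste% = 100 - 76.7 = 23.3%


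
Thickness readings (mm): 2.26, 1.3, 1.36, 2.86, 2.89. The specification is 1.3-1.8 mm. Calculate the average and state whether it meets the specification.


Average = 2.13 mm
Within specification: No


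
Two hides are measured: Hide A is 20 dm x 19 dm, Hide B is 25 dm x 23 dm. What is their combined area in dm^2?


955 dm^2


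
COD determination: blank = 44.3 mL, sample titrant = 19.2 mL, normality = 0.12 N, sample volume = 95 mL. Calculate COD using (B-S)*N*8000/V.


253.6 mg/L


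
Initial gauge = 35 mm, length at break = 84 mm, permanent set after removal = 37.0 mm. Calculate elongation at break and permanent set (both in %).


Elongation at break = (84 - 35) / 35 x 100 = 140.0%
Permanent set = (37.0 - 35) / 35 x 100 = 5.7%


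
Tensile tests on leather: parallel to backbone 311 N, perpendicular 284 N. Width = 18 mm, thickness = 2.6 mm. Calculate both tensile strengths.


Area = 18 x 2.6 = 46.8 mm^2
TS (parallel) = 311 / 46.8 = 6.65 N/mm^2
TS (perpendicular) = 284 / 46.8 = 6.07 N/mm^2


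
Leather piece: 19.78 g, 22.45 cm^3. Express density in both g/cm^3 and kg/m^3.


0.881 g/cm^3
881 kg/m^3

Density = 19.78 / 22.45 = 0.881 g/cm^3
Convert: 0.881 x 1000 = 881 kg/m^3


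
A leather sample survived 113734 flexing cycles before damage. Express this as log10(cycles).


5.06

log10(113734) = 5.06


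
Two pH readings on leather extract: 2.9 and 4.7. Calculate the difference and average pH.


Difference = |2.9 - 4.7| = 1.8
Average = (2.9 + 4.7) / 2 = 3.80


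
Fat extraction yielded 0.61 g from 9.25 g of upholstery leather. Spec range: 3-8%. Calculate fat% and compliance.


Fat content = 6.6%
Compliant: Yes

Fat% = 0.61 / 9.25 x 100 = 6.6%
Spec range: 3-8%
Compliant: Yes


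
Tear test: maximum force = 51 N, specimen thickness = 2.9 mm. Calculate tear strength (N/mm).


Tear strength = force / thickness
Tear = 51 / 2.9 = 17.6 N/mm


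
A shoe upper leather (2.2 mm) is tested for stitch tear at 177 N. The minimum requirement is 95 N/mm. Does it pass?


STS = 80.5 N/mm
Passes: No

STS = 177 / 2.2 = 80.5 N/mm
Minimum required: 95 N/mm
Passes: No


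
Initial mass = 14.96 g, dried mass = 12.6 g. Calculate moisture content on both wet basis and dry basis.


Moisture lost = 14.96 - 12.6 = 2.36 g
Wet basis MC = 2.36 / 14.96 x 100 = 15.8%
Dry basis MC = 2.36 / 12.6 x 100 = 18.7%


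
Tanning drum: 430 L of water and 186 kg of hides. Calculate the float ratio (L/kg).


Float ratio = water / hide weight
Ratio = 430 / 186 = 2.3


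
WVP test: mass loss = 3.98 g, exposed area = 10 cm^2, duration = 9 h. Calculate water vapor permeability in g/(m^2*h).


WVP = mass_loss / (area x time) x 10000
WVP = 3.98 / (10 x 9) x 10000
WVP = 3.98 / 90 x 10000 = 442.22 g/(m^2*h)


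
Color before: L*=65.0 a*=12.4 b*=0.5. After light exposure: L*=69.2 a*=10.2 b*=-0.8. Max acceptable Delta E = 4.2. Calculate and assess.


Delta E = 4.92
Passes: No

dL = 4.2, da = -2.2, db = -1.3
dE = sqrt((4.2)^2 + (-2.2)^2 + (-1.3)^2) = 4.92
Max = 4.2
Passes: No


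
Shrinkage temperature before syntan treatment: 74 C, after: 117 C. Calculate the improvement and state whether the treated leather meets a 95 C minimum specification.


Improvement = 43 C
Meets 95 C spec: Yes

Improvement = 117 - 74 = 43 C
Spec check: 117 C >= 95 C? Yes


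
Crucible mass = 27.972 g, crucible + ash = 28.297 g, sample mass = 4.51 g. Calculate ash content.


Ash mass = 0.325 g
Ash content = 7.21%

Ash mass = 28.297 - 27.972 = 0.325 g
Ash% = 0.325 / 4.51 x 100 = 7.21%


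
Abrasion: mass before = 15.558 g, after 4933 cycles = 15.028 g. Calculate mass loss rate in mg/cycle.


Mass loss = 15.558 - 15.028 = 0.530 g
Rate = 0.530 / 4933 x 1000 = 0.107 mg/cycle


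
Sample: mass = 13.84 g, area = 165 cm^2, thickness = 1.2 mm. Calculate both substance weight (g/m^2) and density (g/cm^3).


SW = 13.84 / 165 x 10000 = 838.8 g/m^2
Volume = 165 x 1.2 / 10 = 19.80 cm^3
Density = 13.84 / 19.80 = 0.699 g/cm^3


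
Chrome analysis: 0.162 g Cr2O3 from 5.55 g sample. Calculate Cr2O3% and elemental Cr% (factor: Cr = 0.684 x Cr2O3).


Cr2O3% = 0.162 / 5.55 x 100 = 2.92%
Cr% = 2.92 x 0.684 = 2.00%


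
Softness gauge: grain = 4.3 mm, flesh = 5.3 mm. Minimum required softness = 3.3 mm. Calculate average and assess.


Average softness = 4.80 mm
Meets requirement: Yes


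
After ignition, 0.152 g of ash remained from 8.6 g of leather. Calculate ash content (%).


1.77%

Ash% = 0.152 / 8.6 x 100
Ash% = 1.77%


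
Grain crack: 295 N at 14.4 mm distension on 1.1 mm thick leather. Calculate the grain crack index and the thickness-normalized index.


Crack index = 20.5 N/mm
Normalized index = 18.6 N/mm per mm


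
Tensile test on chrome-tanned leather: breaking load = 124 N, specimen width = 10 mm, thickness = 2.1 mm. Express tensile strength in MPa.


5.90 MPa


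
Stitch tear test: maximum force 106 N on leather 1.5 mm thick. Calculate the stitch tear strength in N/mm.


Stitch tear strength = force / thickness
STS = 106 / 1.5 = 70.7 N/mm


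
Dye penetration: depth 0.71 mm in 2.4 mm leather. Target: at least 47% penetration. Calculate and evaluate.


Penetration = 0.71 / 2.4 x 100 = 29.6%
Target: 47%
Meets target: No


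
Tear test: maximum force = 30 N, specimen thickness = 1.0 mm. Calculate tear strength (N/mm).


Tear strength = force / thickness
Tear = 30 / 1.0 = 30.0 N/mm


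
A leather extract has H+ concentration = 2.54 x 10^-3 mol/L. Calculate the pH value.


pH = -log10[H+]
pH = -log10(2.54 x 10^-3) = 2.60


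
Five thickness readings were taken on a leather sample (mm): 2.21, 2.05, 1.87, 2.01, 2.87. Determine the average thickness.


Sum = 2.21 + 2.05 + 1.87 + 2.01 + 2.87 = 11.01
Average = 11.01 / 5 = 2.20 mm


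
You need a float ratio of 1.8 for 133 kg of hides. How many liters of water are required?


239.4 L


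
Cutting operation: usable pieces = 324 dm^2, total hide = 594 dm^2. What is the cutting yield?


Yield = usable / total x 100
Yield = 324 / 594 x 100 = 54.5%


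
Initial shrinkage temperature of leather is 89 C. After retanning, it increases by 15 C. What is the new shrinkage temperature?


New Ts = 89 + 15 = 104 C


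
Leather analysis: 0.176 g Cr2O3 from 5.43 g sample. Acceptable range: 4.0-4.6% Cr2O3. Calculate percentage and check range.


Cr2O3 = 3.24%
Within range: No


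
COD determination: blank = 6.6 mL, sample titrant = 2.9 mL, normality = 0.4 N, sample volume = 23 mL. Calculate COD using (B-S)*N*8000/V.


514.8 mg/L

COD = (6.6 - 2.9) x 0.4 x 8000 / 23
COD = 3.7 x 0.4 x 8000 / 23
COD = 514.8 mg/L


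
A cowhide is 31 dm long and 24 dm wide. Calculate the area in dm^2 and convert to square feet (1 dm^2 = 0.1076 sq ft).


Area = 31 x 24 = 744 dm^2
Conversion: 744 x 0.1076 = 80.05 sq ft


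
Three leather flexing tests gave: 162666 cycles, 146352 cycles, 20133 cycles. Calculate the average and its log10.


Average = 109717 cycles
log10 = 5.04

Average = (162666 + 146352 + 20133) / 3 = 109717 cycles
log10(109717) = 5.04


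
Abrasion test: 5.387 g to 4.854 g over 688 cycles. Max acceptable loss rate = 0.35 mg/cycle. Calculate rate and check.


Rate = 0.775 mg/cycle
Passes: No

Loss = 5.387 - 4.854 = 0.533 g
Rate = 0.533 g / 688 cycles x 1000 = 0.775 mg/cycle
Max = 0.35 mg/cycle
Passes: No


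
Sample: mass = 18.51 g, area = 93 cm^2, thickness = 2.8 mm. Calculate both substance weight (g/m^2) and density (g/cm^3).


SW = 18.51 / 93 x 10000 = 1990.3 g/m^2
Volume = 93 x 2.8 / 10 = 26.04 cm^3
Density = 18.51 / 26.04 = 0.711 g/cm^3


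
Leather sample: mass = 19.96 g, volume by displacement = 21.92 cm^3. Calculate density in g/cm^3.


Density = mass / volume
Density = 19.96 / 21.92 = 0.911 g/cm^3


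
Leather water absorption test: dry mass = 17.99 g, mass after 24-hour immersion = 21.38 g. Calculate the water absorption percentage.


Water absorbed = 21.38 - 17.99 = 3.39 g
WA% = 3.39 / 17.99 x 100 = 18.8%


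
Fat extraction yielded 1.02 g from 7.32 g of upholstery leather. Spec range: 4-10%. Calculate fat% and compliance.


Fat content = 13.9%
Compliant: No

Fat% = 1.02 / 7.32 x 100 = 13.9%
Spec range: 4-10%
Compliant: No


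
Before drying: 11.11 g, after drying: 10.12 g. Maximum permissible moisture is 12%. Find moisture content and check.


Moisture content = 8.9%
Acceptable: Yes

MC = (11.11 - 10.12) / 11.11 x 100 = 8.9%
Maximum: 12%
Acceptable: Yes


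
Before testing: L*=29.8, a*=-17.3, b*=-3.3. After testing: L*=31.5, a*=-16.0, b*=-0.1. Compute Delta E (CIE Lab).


Delta E = 3.85


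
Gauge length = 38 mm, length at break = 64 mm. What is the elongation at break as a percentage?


68.4%

Extension = 64 - 38 = 26 mm
Elongation = 26 / 38 x 100 = 68.4%


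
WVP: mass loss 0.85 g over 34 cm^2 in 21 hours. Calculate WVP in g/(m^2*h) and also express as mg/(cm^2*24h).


WVP = 11.90 g/(m^2*h)
Daily rate = 28.57 mg/(cm^2*24h)


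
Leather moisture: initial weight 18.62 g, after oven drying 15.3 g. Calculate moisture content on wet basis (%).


Moisture = 18.62 - 15.3 = 3.32 g
MC = 3.32 / 18.62 x 100 = 17.8%


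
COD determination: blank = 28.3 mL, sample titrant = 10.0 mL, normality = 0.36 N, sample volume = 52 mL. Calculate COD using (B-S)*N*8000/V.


COD = (28.3 - 10.0) x 0.36 x 8000 / 52
COD = 18.3 x 0.36 x 8000 / 52
COD = 1013.5 mg/L


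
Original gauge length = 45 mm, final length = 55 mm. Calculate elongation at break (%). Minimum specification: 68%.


Elongation = 22.2%
Meets spec: No

Extension = 55 - 45 = 10 mm
Elongation = 10 / 45 x 100 = 22.2%
Minimum required: 68%
Meets specification: No


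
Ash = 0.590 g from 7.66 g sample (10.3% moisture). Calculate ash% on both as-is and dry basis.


As-is ash = 7.70%
Dry-basis ash = 8.59%


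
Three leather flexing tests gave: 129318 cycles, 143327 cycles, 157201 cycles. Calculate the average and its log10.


Average = 143282 cycles
log10 = 5.16

Average = (129318 + 143327 + 157201) / 3 = 143282 cycles
log10(143282) = 5.16


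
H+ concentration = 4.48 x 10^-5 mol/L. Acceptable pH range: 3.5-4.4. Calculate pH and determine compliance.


pH = 4.35
Compliant: Yes

pH = -log10(4.48 x 10^-5) = 4.35
Range: 3.5 to 4.4
Compliant: Yes


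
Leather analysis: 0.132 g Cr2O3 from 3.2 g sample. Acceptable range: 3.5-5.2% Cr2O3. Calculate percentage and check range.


Cr2O3% = 0.132 / 3.2 x 100 = 4.13%
Acceptable range: 3.5 to 5.2%
Within range: Yes


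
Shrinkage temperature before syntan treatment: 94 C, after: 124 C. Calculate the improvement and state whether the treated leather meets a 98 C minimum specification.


Improvement = 124 - 94 = 30 C
Spec check: 124 C >= 98 C? Yes


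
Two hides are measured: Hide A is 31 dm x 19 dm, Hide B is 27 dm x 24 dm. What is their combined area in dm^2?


1237 dm^2


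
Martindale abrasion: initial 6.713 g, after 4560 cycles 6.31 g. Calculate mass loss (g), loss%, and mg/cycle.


Loss = 6.713 - 6.31 = 0.403 g
Loss% = 0.403 / 6.713 x 100 = 6.00%
Rate = 0.403 / 4560 x 1000 = 0.088 mg/cycle


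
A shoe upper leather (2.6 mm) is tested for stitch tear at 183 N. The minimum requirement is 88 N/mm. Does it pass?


STS = 183 / 2.6 = 70.4 N/mm
Minimum required: 88 N/mm
Passes: No


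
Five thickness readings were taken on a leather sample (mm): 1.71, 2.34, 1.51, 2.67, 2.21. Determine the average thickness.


Sum = 1.71 + 2.34 + 1.51 + 2.67 + 2.21 = 10.44
Average = 10.44 / 5 = 2.09 mm


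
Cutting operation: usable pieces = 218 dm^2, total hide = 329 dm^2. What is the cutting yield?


Yield = usable / total x 100
Yield = 218 / 329 x 100 = 66.3%


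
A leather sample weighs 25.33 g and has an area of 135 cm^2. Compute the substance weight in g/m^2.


Substance weight = mass / area x 10000
SW = 25.33 / 135 x 10000
SW = 1876.3 g/m^2


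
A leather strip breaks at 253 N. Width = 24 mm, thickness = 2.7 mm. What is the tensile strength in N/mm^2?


Cross-sectional area = 24 x 2.7 = 64.8 mm^2
Tensile strength = 253 / 64.8 = 3.90 N/mm^2


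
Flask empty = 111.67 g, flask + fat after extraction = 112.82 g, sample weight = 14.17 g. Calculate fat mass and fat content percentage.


Fat mass = 1.15 g
Fat content = 8.1%

Fat mass = 112.82 - 111.67 = 1.15 g
Fat% = 1.15 / 14.17 x 100 = 8.1%


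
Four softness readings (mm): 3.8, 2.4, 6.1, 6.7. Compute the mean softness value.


4.75 mm

Sum = 3.8 + 2.4 + 6.1 + 6.7
Mean = 19.0 / 4 = 4.75 mm


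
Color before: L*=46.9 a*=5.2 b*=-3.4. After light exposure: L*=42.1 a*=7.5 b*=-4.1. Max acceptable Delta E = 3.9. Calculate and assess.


dL = -4.8, da = 2.3, db = -0.7
dE = sqrt((-4.8)^2 + (2.3)^2 + (-0.7)^2) = 5.37
Max = 3.9
Passes: No


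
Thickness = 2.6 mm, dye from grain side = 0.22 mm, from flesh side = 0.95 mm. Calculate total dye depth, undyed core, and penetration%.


Total dyed = 0.22 + 0.95 = 1.17 mm
Undyed core = 2.6 - 1.17 = 1.43 mm
Penetration = 1.17 / 2.6 x 100 = 45.0%


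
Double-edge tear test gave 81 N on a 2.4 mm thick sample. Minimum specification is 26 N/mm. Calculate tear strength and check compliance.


Tear strength = 33.8 N/mm
Compliant: Yes

Tear strength = 81 / 2.4 = 33.8 N/mm
Required minimum = 26 N/mm
Compliant: Yes


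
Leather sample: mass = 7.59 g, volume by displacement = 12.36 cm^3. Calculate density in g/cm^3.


0.614 g/cm^3

Density = mass / volume
Density = 7.59 / 12.36 = 0.614 g/cm^3


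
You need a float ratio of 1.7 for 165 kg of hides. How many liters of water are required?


Water = hide weight x target ratio
Water = 165 x 1.7 = 280.5 L


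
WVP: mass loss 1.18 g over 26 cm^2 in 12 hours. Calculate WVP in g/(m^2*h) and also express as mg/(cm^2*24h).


WVP = 37.82 g/(m^2*h)
Daily rate = 90.77 mg/(cm^2*24h)

WVP = 1.18 / (26 x 12) x 10000 = 37.82 g/(m^2*h)
Mass loss in mg = 1.18 x 1000 = 1180 mg
Per cm^2 per 24h in mg: 1180 x 24 / (26 x 12) = 28320 / 312 = 90.77 mg/(cm^2*24h)


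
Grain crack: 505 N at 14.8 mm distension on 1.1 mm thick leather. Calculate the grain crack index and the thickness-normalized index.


Crack index = 34.1 N/mm
Normalized index = 31.0 N/mm per mm

Crack index = 505 / 14.8 = 34.1 N/mm
Normalized = 34.1 / 1.1 = 31.0 N/mm per mm


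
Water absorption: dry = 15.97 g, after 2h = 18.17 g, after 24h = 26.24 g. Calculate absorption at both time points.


2h absorption = 13.8%
24h absorption = 64.3%


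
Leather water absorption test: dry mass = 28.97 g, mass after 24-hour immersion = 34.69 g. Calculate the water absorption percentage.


19.7%

Water absorbed = 34.69 - 28.97 = 5.72 g
WA% = 5.72 / 28.97 x 100 = 19.7%


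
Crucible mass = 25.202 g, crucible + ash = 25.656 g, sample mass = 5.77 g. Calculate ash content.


Ash mass = 0.454 g
Ash content = 7.87%

Ash mass = 25.656 - 25.202 = 0.454 g
Ash% = 0.454 / 5.77 x 100 = 7.87%


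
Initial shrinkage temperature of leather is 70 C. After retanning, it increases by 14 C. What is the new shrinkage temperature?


New Ts = 70 + 14 = 84 C


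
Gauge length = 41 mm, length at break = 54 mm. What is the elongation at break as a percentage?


Extension = 54 - 41 = 13 mm
Elongation = 13 / 41 x 100 = 31.7%


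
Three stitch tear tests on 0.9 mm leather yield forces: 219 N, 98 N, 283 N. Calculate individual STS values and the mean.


STS1 = 243.3 N/mm
STS2 = 108.9 N/mm
STS3 = 314.4 N/mm
Mean = 222.2 N/mm

STS1 = 219 / 0.9 = 243.3 N/mm
STS2 = 98 / 0.9 = 108.9 N/mm
STS3 = 283 / 0.9 = 314.4 N/mm
Mean = (243.3 + 108.9 + 314.4) / 3 = 222.2 N/mm


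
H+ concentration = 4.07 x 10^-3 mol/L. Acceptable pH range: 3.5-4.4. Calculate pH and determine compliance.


pH = -log10(4.07 x 10^-3) = 2.39
Range: 3.5 to 4.4
Compliant: No


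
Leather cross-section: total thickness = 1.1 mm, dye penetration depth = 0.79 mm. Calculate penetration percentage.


71.8%


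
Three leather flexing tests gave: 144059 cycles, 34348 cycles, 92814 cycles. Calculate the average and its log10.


Average = (144059 + 34348 + 92814) / 3 = 90407 cycles
log10(90407) = 4.96


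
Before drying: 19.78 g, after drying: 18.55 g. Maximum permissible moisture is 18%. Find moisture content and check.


Moisture content = 6.2%
Acceptable: Yes

MC = (19.78 - 18.55) / 19.78 x 100 = 6.2%
Maximum: 18%
Acceptable: Yes


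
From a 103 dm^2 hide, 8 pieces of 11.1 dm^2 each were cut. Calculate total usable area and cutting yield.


Usable area = 88.8 dm^2
Yield = 86.2%

Total usable = 8 x 11.1 = 88.8 dm^2
Yield = 88.8 / 103 x 100 = 86.2%


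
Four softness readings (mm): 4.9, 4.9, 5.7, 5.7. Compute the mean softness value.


5.30 mm

Sum = 4.9 + 4.9 + 5.7 + 5.7
Mean = 21.2 / 4 = 5.30 mm


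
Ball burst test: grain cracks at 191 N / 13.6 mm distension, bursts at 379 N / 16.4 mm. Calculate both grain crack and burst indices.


Crack index = 14.0 N/mm
Burst index = 23.1 N/mm

Crack index = 191 / 13.6 = 14.0 N/mm
Burst index = 379 / 16.4 = 23.1 N/mm


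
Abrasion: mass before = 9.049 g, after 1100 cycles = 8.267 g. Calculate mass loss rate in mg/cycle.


0.711 mg/cycle


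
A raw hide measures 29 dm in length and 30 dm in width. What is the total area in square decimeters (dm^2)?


Area = length x width
Area = 29 x 30 = 870 dm^2


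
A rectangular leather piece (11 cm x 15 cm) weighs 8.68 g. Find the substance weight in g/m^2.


526.1 g/m^2

Area = 11 x 15 = 165 cm^2
SW = 8.68 / 165 x 10000 = 526.1 g/m^2


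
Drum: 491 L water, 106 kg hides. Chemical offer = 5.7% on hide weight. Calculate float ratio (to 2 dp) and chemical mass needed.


Float ratio = 491 / 106 = 4.63
Chemical = 106 x 5.7 / 100 = 6.042 kg


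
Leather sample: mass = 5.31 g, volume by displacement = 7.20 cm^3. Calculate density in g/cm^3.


0.738 g/cm^3


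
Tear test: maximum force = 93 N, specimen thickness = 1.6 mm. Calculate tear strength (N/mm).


58.1 N/mm

Tear strength = force / thickness
Tear = 93 / 1.6 = 58.1 N/mm


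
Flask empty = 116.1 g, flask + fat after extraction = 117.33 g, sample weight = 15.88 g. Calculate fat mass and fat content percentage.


Fat mass = 1.23 g
Fat content = 7.7%

Fat mass = 117.33 - 116.1 = 1.23 g
Fat% = 1.23 / 15.88 x 100 = 7.7%


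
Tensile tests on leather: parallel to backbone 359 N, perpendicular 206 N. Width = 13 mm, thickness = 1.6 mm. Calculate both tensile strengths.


Area = 13 x 1.6 = 20.8 mm^2
TS (parallel) = 359 / 20.8 = 17.26 N/mm^2
TS (perpendicular) = 206 / 20.8 = 9.90 N/mm^2


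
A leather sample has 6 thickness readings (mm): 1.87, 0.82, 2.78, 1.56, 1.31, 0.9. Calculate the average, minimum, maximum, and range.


Average = 1.54 mm
Min = 0.82 mm
Max = 2.78 mm
Range = 1.96 mm

Sum = 9.24
Average = 9.24 / 6 = 1.54 mm
Minimum = 0.82 mm
Maximum = 2.78 mm
Range = 2.78 - 0.82 = 1.96 mm


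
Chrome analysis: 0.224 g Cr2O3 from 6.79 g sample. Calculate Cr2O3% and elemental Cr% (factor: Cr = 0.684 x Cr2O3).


Cr2O3 = 3.30%
Cr = 2.26%


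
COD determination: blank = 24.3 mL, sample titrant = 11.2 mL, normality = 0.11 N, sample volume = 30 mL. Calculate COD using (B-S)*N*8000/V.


384.3 mg/L


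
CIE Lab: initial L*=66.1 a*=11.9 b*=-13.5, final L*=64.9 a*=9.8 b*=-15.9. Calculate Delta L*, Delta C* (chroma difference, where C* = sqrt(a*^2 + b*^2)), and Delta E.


Delta L* = -1.2
Delta C* = 0.68
Delta E = 3.41

Delta L* = 64.9 - 66.1 = -1.2
C1* = sqrt((11.9)^2 + (-13.5)^2) = 17.996
C2* = sqrt((9.8)^2 + (-15.9)^2) = 18.678
Delta C* = 18.678 - 17.996 = 0.68
Delta E = sqrt((-1.2)^2 + (-2.1)^2 + (-2.4)^2) = 3.41


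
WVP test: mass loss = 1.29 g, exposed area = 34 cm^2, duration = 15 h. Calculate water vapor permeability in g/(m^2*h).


WVP = mass_loss / (area x time) x 10000
WVP = 1.29 / (34 x 15) x 10000
WVP = 1.29 / 510 x 10000 = 25.29 g/(m^2*h)


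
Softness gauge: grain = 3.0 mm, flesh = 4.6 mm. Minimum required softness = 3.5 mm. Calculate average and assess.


Average = (3.0 + 4.6) / 2 = 3.80 mm
Minimum = 3.5 mm
Meets requirement: Yes


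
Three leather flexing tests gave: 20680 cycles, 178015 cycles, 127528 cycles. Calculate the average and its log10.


Average = (20680 + 178015 + 127528) / 3 = 108741 cycles
log10(108741) = 5.04


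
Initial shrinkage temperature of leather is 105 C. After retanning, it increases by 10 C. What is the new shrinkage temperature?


New Ts = 105 + 10 = 115 C


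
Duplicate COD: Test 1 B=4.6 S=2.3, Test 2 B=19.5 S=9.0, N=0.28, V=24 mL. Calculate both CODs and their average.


COD1 = 214.7 mg/L
COD2 = 980.0 mg/L
Average = 597.4 mg/L


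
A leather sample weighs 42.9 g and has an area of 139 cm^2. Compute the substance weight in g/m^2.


3086.3 g/m^2


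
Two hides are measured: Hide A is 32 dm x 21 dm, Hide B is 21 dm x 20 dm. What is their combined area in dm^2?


1092 dm^2

Hide A area = 32 x 21 = 672 dm^2
Hide B area = 21 x 20 = 420 dm^2
Total = 672 + 420 = 1092 dm^2


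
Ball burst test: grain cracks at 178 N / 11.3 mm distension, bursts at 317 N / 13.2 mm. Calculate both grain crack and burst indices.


Crack index = 178 / 11.3 = 15.8 N/mm
Burst index = 317 / 13.2 = 24.0 N/mm


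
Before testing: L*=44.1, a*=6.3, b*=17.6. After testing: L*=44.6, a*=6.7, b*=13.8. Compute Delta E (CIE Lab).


dL = 44.6 - 44.1 = 0.5
da = 6.7 - 6.3 = 0.4
db = 13.8 - 17.6 = -3.8
dE = sqrt((0.5)^2 + (0.4)^2 + (-3.8)^2) = 3.85


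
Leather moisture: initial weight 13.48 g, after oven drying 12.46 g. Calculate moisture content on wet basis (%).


7.6%


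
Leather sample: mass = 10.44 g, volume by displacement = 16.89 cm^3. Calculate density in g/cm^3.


Density = mass / volume
Density = 10.44 / 16.89 = 0.618 g/cm^3


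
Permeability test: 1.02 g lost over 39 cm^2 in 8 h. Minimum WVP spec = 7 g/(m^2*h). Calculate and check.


WVP = 32.69 g/(m^2*h)
Meets specification: Yes

WVP = 1.02 / (39 x 8) x 10000 = 32.69 g/(m^2*h)
Minimum: 7 g/(m^2*h)
Meets spec: Yes


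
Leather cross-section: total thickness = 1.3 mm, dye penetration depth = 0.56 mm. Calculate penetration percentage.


43.1%

Penetration% = 0.56 / 1.3 x 100
Penetration = 43.1%


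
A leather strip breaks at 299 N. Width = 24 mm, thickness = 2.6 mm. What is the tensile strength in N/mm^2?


4.79 N/mm^2

Cross-sectional area = 24 x 2.6 = 62.4 mm^2
Tensile strength = 299 / 62.4 = 4.79 N/mm^2


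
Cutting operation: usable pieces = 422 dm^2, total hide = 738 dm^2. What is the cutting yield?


57.2%

Yield = usable / total x 100
Yield = 422 / 738 x 100 = 57.2%


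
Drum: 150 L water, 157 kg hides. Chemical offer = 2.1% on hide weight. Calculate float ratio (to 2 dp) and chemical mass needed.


Float ratio = 150 / 157 = 0.96
Chemical = 157 x 2.1 / 100 = 3.297 kg


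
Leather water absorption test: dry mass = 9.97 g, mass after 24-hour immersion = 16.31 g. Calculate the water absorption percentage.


Water absorbed = 16.31 - 9.97 = 6.34 g
WA% = 6.34 / 9.97 x 100 = 63.6%


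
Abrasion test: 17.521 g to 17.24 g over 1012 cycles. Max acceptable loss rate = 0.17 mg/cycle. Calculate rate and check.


Rate = 0.278 mg/cycle
Passes: No


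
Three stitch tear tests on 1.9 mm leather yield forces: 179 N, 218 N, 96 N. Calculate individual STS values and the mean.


STS1 = 94.2 N/mm
STS2 = 114.7 N/mm
STS3 = 50.5 N/mm
Mean = 86.5 N/mm

STS1 = 179 / 1.9 = 94.2 N/mm
STS2 = 218 / 1.9 = 114.7 N/mm
STS3 = 96 / 1.9 = 50.5 N/mm
Mean = (94.2 + 114.7 + 50.5) / 3 = 86.5 N/mm


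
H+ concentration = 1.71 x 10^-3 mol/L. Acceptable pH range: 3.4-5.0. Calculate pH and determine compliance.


pH = -log10(1.71 x 10^-3) = 2.77
Range: 3.4 to 5.0
Compliant: No


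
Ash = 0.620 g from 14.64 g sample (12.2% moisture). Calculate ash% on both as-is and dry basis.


As-is ash% = 0.620 / 14.64 x 100 = 4.23%
Dry mass = 14.64 x (100 - 12.2) / 100 = 12.85392 g
Dry-basis ash% = 0.620 / 12.85392 x 100 = 4.82%


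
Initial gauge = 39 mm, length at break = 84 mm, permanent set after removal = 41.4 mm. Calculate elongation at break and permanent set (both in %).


Elongation at break = (84 - 39) / 39 x 100 = 115.4%
Permanent set = (41.4 - 39) / 39 x 100 = 6.2%


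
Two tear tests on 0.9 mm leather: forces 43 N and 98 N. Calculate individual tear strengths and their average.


Tear 1 = 43 / 0.9 = 47.8 N/mm
Tear 2 = 98 / 0.9 = 108.9 N/mm
Average = (47.8 + 108.9) / 2 = 78.4 N/mm


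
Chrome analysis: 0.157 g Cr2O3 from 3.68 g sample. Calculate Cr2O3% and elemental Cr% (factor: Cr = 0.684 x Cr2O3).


Cr2O3 = 4.27%
Cr = 2.92%

Cr2O3% = 0.157 / 3.68 x 100 = 4.27%
Cr% = 4.27 x 0.684 = 2.92%


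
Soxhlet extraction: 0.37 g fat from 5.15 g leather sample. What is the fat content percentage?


7.2%


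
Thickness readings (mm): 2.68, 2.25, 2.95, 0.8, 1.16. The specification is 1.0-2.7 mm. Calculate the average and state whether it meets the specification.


Average = 1.97 mm
Within specification: Yes

Sum = 9.84
Average = 9.84 / 5 = 1.97 mm
Specification range: 1.0 to 2.7 mm
Within spec: Yes


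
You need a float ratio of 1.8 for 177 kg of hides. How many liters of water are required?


318.6 L


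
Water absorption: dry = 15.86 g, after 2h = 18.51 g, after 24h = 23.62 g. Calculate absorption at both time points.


2h absorption = 16.7%
24h absorption = 48.9%

WA (2h) = (18.51 - 15.86) / 15.86 x 100 = 16.7%
WA (24h) = (23.62 - 15.86) / 15.86 x 100 = 48.9%


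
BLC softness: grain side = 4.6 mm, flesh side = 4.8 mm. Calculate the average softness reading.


Average = (4.6 + 4.8) / 2
Average = 4.70 mm


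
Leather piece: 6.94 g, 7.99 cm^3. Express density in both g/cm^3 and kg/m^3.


0.869 g/cm^3
869 kg/m^3


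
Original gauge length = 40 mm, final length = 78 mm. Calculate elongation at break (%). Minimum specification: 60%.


Extension = 78 - 40 = 38 mm
Elongation = 38 / 40 x 100 = 95.0%
Minimum required: 60%
Meets specification: Yes


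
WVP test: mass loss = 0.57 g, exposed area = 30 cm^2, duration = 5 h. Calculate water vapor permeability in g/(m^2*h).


WVP = mass_loss / (area x time) x 10000
WVP = 0.57 / (30 x 5) x 10000
WVP = 0.57 / 150 x 10000 = 38.00 g/(m^2*h)


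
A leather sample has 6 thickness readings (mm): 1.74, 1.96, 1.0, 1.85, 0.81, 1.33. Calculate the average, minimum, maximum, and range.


Average = 1.45 mm
Min = 0.81 mm
Max = 1.96 mm
Range = 1.15 mm

Sum = 8.69
Average = 8.69 / 6 = 1.45 mm
Minimum = 0.81 mm
Maximum = 1.96 mm
Range = 1.96 - 0.81 = 1.15 mm


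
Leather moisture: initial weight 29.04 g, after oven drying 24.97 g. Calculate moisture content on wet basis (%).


Moisture = 29.04 - 24.97 = 4.07 g
MC = 4.07 / 29.04 x 100 = 14.0%


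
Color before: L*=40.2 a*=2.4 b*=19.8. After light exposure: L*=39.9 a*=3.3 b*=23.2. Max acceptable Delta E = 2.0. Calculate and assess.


dL = -0.3, da = 0.9, db = 3.4
dE = sqrt((-0.3)^2 + (0.9)^2 + (3.4)^2) = 3.53
Max = 2.0
Passes: No


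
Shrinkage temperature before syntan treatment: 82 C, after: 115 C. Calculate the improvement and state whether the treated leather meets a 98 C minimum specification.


Improvement = 115 - 82 = 33 C
Spec check: 115 C >= 98 C? Yes


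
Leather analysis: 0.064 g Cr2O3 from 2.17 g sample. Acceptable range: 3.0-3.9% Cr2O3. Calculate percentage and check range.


Cr2O3 = 2.95%
Within range: No

Cr2O3% = 0.064 / 2.17 x 100 = 2.95%
Acceptable range: 3.0 to 3.9%
Within range: No
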